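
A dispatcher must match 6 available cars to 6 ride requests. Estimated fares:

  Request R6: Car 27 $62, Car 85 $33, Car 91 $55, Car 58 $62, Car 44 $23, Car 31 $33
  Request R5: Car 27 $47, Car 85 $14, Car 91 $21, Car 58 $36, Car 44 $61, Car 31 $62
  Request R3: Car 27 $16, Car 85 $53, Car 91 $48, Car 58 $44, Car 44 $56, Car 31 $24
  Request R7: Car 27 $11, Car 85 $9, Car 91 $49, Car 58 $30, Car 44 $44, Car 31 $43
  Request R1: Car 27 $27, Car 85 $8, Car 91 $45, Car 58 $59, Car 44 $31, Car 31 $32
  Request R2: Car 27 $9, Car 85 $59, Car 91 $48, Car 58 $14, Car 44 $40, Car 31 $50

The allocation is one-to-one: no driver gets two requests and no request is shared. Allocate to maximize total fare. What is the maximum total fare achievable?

Maximum total: $347

Optimal: Car 27→Request R6 ($62), Car 85→Request R2 ($59), Car 91→Request R7 ($49), Car 58→Request R1 ($59), Car 44→Request R3 ($56), Car 31→Request R5 ($62) — total 62+59+49+59+56+62 = $347.
Row-greedy (each driver in turn takes its best remaining request) gives $314, worse by 33.
Next-best assignment: Car 27→Request R6, Car 85→Request R3, Car 91→Request R7, Car 58→Request R1, Car 44→Request R5, Car 31→Request R2 = $334.
Checked against all permutations: $347 is optimal.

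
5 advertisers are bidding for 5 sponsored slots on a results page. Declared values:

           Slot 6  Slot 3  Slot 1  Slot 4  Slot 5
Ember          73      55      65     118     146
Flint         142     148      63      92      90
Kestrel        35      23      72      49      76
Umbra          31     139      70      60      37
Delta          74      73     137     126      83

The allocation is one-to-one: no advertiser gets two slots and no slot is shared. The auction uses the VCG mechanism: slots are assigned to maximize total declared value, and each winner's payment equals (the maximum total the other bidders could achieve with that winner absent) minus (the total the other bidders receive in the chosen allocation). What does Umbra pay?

Efficient allocation: Ember→Slot 5 ($146), Flint→Slot 6 ($142), Kestrel→Slot 1 ($72), Umbra→Slot 3 ($139), Delta→Slot 4 ($126); total welfare W = $625.
Umbra receives Slot 3 at value $139, so the others get W − 139 = $486.
Without Umbra: best allocation of the remaining 4 bidders over all 5 slots is Ember→Slot 5 ($146), Flint→Slot 3 ($148), Kestrel→Slot 1 ($72), Delta→Slot 4 ($126), total $492.
VCG payment = (others' best without Umbra) − (others' welfare with Umbra) = 492 − 486 = $6.

Umbra pays $6.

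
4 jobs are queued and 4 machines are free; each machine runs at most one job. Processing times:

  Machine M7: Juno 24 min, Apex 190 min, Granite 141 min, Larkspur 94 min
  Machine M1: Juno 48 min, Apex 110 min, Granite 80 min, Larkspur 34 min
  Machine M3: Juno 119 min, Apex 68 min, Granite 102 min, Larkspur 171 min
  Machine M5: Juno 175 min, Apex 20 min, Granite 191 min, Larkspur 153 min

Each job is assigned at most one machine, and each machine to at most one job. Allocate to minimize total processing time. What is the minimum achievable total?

Min total: 180 min

Optimal: Juno→Machine M7 (24 min), Apex→Machine M5 (20 min), Granite→Machine M3 (102 min), Larkspur→Machine M1 (34 min) — total 24+20+102+34 = 180 min.
Row-greedy (each job in turn takes its cheapest remaining machine) gives 295 min, worse by 115.
Next-best assignment: Juno→Machine M1, Apex→Machine M5, Granite→Machine M3, Larkspur→Machine M7 = 264 min.
Swapping Larkspur↔Apex (Larkspur→Machine M5 153 min, Apex→Machine M1 110 min) adds 209.
Every other assignment is strictly worse.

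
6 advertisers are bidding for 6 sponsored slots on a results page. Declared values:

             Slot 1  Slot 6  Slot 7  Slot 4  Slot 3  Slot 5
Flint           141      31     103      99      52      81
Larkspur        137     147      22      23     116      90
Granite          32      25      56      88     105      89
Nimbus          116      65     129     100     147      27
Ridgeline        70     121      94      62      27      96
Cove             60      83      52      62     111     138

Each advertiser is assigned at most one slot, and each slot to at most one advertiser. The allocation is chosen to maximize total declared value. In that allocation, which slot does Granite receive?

Optimal: Flint→Slot 1 ($141), Larkspur→Slot 6 ($147), Granite→Slot 4 ($88), Nimbus→Slot 3 ($147), Ridgeline→Slot 7 ($94), Cove→Slot 5 ($138) — total 141+147+88+147+94+138 = $755.
Column-greedy (each slot in turn goes to its best remaining advertiser) gives $712, worse by 43.
Swapping Nimbus↔Granite (Nimbus→Slot 4 $100, Granite→Slot 3 $105) loses 30.
Granite's own top slot is Slot 3 ($105), but forcing Granite→Slot 3 and reassigning the rest optimally gives only $729 — worse by 26.

Granite receives Slot 4.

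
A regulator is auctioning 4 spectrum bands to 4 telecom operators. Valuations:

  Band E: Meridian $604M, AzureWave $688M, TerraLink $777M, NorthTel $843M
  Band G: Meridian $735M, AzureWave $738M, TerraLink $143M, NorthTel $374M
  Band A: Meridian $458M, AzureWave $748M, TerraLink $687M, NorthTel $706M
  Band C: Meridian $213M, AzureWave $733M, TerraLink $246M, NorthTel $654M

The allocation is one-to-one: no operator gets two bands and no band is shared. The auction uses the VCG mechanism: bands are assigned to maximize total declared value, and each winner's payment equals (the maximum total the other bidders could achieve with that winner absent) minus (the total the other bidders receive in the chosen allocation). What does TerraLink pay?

Efficient allocation: Meridian→Band G ($735M), AzureWave→Band C ($733M), TerraLink→Band A ($687M), NorthTel→Band E ($843M); total welfare W = $2998M.
TerraLink receives Band A at value $687M, so the others get W − 687 = $2311M.
Without TerraLink: best allocation of the remaining 3 bidders over all 4 bands is Meridian→Band G ($735M), AzureWave→Band A ($748M), NorthTel→Band E ($843M), total $2326M.
VCG payment = (others' best without TerraLink) − (others' welfare with TerraLink) = 2326 − 2311 = $15M.

TerraLink pays $15M.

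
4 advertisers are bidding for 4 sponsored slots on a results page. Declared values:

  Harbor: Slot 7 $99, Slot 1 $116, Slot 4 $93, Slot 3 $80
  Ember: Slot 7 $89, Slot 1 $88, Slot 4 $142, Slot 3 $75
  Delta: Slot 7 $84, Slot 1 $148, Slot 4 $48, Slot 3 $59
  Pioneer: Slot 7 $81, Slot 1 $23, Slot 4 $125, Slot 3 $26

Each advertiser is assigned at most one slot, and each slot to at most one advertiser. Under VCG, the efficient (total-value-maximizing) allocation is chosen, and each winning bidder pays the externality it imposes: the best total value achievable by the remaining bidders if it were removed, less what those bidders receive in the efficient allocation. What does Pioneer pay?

Pioneer pays $19.

Efficient allocation: Harbor→Slot 3 ($80), Ember→Slot 4 ($142), Delta→Slot 1 ($148), Pioneer→Slot 7 ($81); total welfare W = $451.
Pioneer receives Slot 7 at value $81, so the others get W − 81 = $370.
Without Pioneer: best allocation of the remaining 3 bidders over all 4 slots is Harbor→Slot 7 ($99), Ember→Slot 4 ($142), Delta→Slot 1 ($148), total $389.
VCG payment = (others' best without Pioneer) − (others' welfare with Pioneer) = 389 − 370 = $19.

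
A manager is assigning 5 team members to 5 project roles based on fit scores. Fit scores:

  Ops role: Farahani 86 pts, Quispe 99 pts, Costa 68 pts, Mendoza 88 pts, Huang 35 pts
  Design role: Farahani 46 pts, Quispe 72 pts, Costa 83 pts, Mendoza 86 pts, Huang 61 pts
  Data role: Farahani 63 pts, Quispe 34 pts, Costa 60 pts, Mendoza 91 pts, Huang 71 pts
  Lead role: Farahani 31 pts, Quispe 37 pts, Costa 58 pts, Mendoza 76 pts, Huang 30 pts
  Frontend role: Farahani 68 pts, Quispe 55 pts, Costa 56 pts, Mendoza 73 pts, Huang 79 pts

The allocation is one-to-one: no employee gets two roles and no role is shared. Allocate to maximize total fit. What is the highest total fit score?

Maximum total: 400 pts

This is the linear assignment problem.
Optimal: Farahani→Data role (63 pts), Quispe→Ops role (99 pts), Costa→Design role (83 pts), Mendoza→Lead role (76 pts), Huang→Frontend role (79 pts) — total 63+99+83+76+79 = 400 pts.
Row-greedy (each employee in turn takes its best remaining role) gives 373 pts, worse by 27.
Next-best assignment: Farahani→Frontend role, Quispe→Ops role, Costa→Design role, Mendoza→Lead role, Huang→Data role = 397 pts.
Every other assignment is strictly worse.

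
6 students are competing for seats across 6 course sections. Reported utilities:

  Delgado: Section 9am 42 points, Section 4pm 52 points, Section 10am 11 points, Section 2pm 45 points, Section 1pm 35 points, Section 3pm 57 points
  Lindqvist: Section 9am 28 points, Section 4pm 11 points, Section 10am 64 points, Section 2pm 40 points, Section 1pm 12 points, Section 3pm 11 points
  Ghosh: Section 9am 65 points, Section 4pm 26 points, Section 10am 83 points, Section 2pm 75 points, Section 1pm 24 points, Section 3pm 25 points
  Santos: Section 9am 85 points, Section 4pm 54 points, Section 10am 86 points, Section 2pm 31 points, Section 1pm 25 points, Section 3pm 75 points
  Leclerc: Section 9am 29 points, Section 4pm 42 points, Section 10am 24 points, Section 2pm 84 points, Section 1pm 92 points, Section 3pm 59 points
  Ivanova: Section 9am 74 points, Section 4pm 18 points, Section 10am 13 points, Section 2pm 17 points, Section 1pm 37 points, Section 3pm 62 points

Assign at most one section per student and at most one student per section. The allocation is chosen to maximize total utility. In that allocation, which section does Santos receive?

Santos receives Section 3pm.

Optimal: Delgado→Section 4pm (52 points), Lindqvist→Section 10am (64 points), Ghosh→Section 2pm (75 points), Santos→Section 3pm (75 points), Leclerc→Section 1pm (92 points), Ivanova→Section 9am (74 points) — total 52+64+75+75+92+74 = 432 points.
Max-entry greedy (repeatedly take the single best remaining cell) gives 395 points, worse by 37.
Next-best assignment: Delgado→Section 4pm, Lindqvist→Section 10am, Ghosh→Section 2pm, Santos→Section 9am, Leclerc→Section 1pm, Ivanova→Section 3pm = 430 points.
Santos's own top section is Section 10am (86 points), but forcing Santos→Section 10am and reassigning the rest optimally gives only 397 points — worse by 35.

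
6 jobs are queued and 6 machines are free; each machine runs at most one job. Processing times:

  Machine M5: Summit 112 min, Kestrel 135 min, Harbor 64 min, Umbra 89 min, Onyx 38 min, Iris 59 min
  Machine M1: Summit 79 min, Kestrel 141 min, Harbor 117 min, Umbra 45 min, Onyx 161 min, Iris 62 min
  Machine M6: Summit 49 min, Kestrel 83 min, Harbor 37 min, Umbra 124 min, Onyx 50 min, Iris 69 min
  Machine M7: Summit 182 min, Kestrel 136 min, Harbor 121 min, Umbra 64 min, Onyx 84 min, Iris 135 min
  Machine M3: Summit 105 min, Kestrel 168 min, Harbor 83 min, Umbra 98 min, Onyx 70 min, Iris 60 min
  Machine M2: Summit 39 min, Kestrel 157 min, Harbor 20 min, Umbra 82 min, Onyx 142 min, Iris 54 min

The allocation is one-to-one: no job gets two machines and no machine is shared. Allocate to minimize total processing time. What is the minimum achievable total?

Min total: 344 min

This is a one-to-one assignment (minimum-cost bipartite matching).
Optimal: Summit→Machine M1 (79 min), Kestrel→Machine M6 (83 min), Harbor→Machine M2 (20 min), Umbra→Machine M7 (64 min), Onyx→Machine M5 (38 min), Iris→Machine M3 (60 min) — total 79+83+20+64+38+60 = 344 min.
Min-entry greedy (repeatedly take the single cheapest remaining cell) gives 348 min, worse by 4.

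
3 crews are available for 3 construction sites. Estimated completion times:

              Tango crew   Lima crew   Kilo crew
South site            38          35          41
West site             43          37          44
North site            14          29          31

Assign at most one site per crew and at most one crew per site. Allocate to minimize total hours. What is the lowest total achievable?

Min total: 92 hours

Optimal: Tango crew→North site (14 hours), Lima crew→West site (37 hours), Kilo crew→South site (41 hours) — total 14+37+41 = 92 hours.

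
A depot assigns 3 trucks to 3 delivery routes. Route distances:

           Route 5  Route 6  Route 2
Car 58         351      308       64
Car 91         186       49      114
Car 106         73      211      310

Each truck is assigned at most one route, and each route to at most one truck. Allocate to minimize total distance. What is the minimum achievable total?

Optimal: Car 58→Route 2 (64 km), Car 91→Route 6 (49 km), Car 106→Route 5 (73 km) — total 64+49+73 = 186 km.
Next-best assignment: Car 58→Route 2, Car 91→Route 5, Car 106→Route 6 = 461 km.

Minimum total: 186 km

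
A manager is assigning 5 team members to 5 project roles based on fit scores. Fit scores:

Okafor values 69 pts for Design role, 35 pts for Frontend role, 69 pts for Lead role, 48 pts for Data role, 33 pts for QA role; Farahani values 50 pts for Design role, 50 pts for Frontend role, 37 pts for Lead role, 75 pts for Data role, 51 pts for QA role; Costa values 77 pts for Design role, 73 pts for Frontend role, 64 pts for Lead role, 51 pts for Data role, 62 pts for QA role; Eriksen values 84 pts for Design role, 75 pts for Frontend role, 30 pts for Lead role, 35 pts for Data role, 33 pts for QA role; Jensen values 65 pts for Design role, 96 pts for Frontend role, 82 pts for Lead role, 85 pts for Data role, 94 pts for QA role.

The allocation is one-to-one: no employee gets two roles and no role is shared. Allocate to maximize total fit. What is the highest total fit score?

Max total: 395 pts

Optimal: Okafor→Lead role (69 pts), Farahani→Data role (75 pts), Costa→Frontend role (73 pts), Eriksen→Design role (84 pts), Jensen→QA role (94 pts) — total 69+75+73+84+94 = 395 pts.
Next-best assignment: Okafor→Lead role, Farahani→Data role, Costa→Design role, Eriksen→Frontend role, Jensen→QA role = 390 pts.
Swapping Farahani↔Costa (Farahani→Frontend role 50 pts, Costa→Data role 51 pts) loses 47.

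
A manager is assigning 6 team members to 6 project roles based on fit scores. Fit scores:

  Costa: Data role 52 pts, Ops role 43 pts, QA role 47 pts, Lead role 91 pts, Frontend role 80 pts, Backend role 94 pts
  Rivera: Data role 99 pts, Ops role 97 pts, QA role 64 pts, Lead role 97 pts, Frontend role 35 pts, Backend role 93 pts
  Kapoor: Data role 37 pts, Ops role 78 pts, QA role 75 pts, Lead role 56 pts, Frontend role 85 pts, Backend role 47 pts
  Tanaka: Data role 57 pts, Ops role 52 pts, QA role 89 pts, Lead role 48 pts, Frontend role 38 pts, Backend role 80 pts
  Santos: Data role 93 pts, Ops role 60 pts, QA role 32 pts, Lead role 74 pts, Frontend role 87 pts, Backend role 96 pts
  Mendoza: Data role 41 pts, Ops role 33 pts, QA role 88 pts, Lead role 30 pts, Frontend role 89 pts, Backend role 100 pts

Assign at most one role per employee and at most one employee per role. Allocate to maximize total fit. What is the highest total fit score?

Maximum total: 555 pts

This is the linear assignment problem.
Optimal: Costa→Lead role (91 pts), Rivera→Ops role (97 pts), Kapoor→Frontend role (85 pts), Tanaka→QA role (89 pts), Santos→Data role (93 pts), Mendoza→Backend role (100 pts) — total 91+97+85+89+93+100 = 555 pts.
Next-best assignment: Costa→Lead role, Rivera→Data role, Kapoor→Ops role, Tanaka→QA role, Santos→Frontend role, Mendoza→Backend role = 544 pts.
Swapping Mendoza↔Tanaka (Mendoza→QA role 88 pts, Tanaka→Backend role 80 pts) loses 21.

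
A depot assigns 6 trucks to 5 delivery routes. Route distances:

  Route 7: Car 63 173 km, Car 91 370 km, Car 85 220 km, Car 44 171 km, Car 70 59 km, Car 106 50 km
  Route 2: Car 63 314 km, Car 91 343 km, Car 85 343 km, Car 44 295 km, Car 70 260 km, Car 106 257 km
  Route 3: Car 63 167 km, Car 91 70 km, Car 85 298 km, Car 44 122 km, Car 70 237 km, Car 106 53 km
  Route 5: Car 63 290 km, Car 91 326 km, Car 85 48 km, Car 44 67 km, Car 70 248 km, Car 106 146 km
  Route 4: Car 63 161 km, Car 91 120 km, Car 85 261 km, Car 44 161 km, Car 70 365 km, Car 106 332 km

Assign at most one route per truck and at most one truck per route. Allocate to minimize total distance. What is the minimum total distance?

Minimum total: 575 km

Optimal: Car 70→Route 7 (59 km), Car 44→Route 2 (295 km), Car 106→Route 3 (53 km), Car 85→Route 5 (48 km), Car 91→Route 4 (120 km) — total 59+295+53+48+120 = 575 km.
Row-greedy (each truck in turn takes its cheapest remaining route) gives 710 km, worse by 135.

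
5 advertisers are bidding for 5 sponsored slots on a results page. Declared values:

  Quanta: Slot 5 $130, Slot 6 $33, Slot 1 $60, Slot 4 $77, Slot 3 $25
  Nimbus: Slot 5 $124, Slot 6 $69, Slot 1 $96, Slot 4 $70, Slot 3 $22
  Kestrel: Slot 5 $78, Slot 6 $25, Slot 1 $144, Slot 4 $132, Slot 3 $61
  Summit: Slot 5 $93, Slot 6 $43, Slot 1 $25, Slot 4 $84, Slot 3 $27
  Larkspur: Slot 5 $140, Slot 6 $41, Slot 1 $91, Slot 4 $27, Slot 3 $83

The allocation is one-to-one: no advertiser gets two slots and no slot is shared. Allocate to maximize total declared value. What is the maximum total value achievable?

Maximum total: $510

Treat this as an assignment problem: match each advertiser to one slot.
Optimal: Quanta→Slot 5 ($130), Nimbus→Slot 6 ($69), Kestrel→Slot 1 ($144), Summit→Slot 4 ($84), Larkspur→Slot 3 ($83) — total 130+69+144+84+83 = $510.
Column-greedy (each slot in turn goes to its best remaining advertiser) gives $462, worse by 48.
Next-best assignment: Quanta→Slot 5, Nimbus→Slot 1, Kestrel→Slot 4, Summit→Slot 6, Larkspur→Slot 3 = $484.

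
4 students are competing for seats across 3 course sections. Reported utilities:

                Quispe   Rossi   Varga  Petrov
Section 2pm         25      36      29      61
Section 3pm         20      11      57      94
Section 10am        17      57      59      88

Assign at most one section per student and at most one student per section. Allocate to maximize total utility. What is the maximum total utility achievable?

Max total: 189 points

Optimal: Rossi→Section 2pm (36 points), Petrov→Section 3pm (94 points), Varga→Section 10am (59 points) — total 36+94+59 = 189 points.
Row-greedy (each student in turn takes its best remaining section) gives 139 points, worse by 50.
Checked against all permutations: 189 points is optimal.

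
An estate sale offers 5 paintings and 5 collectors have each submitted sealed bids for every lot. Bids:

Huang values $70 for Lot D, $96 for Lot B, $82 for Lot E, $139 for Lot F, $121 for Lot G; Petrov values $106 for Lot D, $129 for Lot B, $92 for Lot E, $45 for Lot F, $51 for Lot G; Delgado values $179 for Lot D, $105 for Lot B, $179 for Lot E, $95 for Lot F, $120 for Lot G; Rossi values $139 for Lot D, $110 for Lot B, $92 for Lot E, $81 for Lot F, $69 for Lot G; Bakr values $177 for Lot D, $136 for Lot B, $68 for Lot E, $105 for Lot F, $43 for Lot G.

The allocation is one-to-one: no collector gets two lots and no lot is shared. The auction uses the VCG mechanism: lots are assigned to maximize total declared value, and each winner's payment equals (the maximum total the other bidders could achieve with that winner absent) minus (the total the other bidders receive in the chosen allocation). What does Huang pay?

Huang pays $12.

Efficient allocation: Huang→Lot F ($139), Petrov→Lot B ($129), Delgado→Lot E ($179), Rossi→Lot G ($69), Bakr→Lot D ($177); total welfare W = $693.
Huang receives Lot F at value $139, so the others get W − 139 = $554.
Without Huang: best allocation of the remaining 4 bidders over all 5 lots is Petrov→Lot B ($129), Delgado→Lot E ($179), Rossi→Lot F ($81), Bakr→Lot D ($177), total $566.
VCG payment = (others' best without Huang) − (others' welfare with Huang) = 566 − 554 = $12.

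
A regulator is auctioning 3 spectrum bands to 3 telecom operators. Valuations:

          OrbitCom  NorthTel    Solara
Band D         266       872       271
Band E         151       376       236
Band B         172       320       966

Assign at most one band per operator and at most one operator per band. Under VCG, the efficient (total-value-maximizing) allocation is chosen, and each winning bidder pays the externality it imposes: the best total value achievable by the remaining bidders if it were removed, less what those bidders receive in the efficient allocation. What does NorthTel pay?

NorthTel pays $115M.

Efficient allocation: OrbitCom→Band E ($151M), NorthTel→Band D ($872M), Solara→Band B ($966M); total welfare W = $1989M.
NorthTel receives Band D at value $872M, so the others get W − 872 = $1117M.
Without NorthTel: best allocation of the remaining 2 bidders over all 3 bands is OrbitCom→Band D ($266M), Solara→Band B ($966M), total $1232M.
VCG payment = (others' best without NorthTel) − (others' welfare with NorthTel) = 1232 − 1117 = $115M.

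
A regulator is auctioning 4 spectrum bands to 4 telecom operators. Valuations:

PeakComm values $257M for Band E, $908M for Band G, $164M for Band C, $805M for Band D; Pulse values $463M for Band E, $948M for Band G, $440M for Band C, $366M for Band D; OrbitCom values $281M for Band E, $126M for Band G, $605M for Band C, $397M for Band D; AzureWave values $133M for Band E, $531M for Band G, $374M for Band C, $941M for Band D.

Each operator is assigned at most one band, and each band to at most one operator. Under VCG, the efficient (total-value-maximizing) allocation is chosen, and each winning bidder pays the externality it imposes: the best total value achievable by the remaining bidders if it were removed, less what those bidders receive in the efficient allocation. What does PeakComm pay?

Efficient allocation: PeakComm→Band G ($908M), Pulse→Band E ($463M), OrbitCom→Band C ($605M), AzureWave→Band D ($941M); total welfare W = $2917M.
PeakComm receives Band G at value $908M, so the others get W − 908 = $2009M.
Without PeakComm: best allocation of the remaining 3 bidders over all 4 bands is Pulse→Band G ($948M), OrbitCom→Band C ($605M), AzureWave→Band D ($941M), total $2494M.
VCG payment = (others' best without PeakComm) − (others' welfare with PeakComm) = 2494 − 2009 = $485M.

PeakComm pays $485M.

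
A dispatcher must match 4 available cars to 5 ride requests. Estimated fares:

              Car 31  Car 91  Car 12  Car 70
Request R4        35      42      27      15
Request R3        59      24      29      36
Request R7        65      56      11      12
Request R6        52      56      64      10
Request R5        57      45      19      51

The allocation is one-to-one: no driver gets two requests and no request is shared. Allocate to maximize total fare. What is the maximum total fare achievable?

Maximum total: $230

Optimal: Car 31→Request R3 ($59), Car 91→Request R7 ($56), Car 12→Request R6 ($64), Car 70→Request R5 ($51) — total 59+56+64+51 = $230.
Next-best assignment: Car 31→Request R7, Car 91→Request R4, Car 12→Request R6, Car 70→Request R5 = $222.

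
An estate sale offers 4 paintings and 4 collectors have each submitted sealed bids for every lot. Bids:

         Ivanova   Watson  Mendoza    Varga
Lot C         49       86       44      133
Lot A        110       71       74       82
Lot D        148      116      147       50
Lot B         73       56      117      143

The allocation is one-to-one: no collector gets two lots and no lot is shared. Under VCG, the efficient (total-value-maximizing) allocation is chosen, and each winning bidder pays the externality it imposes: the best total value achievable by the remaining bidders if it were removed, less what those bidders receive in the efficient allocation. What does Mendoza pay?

Mendoza pays $38.

Efficient allocation: Ivanova→Lot A ($110), Watson→Lot C ($86), Mendoza→Lot D ($147), Varga→Lot B ($143); total welfare W = $486.
Mendoza receives Lot D at value $147, so the others get W − 147 = $339.
Without Mendoza: best allocation of the remaining 3 bidders over all 4 lots is Ivanova→Lot D ($148), Watson→Lot C ($86), Varga→Lot B ($143), total $377.
VCG payment = (others' best without Mendoza) − (others' welfare with Mendoza) = 377 − 339 = $38.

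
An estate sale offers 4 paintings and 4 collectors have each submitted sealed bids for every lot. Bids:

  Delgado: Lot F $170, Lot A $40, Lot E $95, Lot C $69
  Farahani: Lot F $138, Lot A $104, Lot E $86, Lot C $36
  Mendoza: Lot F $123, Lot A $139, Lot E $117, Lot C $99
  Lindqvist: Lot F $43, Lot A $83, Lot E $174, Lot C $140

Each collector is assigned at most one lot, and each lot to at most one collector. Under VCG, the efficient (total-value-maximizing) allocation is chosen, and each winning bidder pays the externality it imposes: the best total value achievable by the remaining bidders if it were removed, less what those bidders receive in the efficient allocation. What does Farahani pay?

Farahani pays $40.

Efficient allocation: Delgado→Lot F ($170), Farahani→Lot A ($104), Mendoza→Lot C ($99), Lindqvist→Lot E ($174); total welfare W = $547.
Farahani receives Lot A at value $104, so the others get W − 104 = $443.
Without Farahani: best allocation of the remaining 3 bidders over all 4 lots is Delgado→Lot F ($170), Mendoza→Lot A ($139), Lindqvist→Lot E ($174), total $483.
VCG payment = (others' best without Farahani) − (others' welfare with Farahani) = 483 − 443 = $40.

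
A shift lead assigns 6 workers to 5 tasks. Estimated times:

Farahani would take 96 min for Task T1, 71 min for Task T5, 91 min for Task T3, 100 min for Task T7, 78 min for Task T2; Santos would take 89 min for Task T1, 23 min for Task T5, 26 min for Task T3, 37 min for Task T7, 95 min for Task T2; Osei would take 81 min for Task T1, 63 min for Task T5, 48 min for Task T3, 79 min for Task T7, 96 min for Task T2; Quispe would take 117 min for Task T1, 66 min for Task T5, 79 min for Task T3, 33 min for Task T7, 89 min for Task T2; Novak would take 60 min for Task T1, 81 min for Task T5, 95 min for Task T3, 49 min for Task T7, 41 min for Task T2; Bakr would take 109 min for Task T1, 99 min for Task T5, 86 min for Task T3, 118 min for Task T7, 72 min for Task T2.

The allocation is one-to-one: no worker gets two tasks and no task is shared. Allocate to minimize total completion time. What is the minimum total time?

Minimum total: 236 min

Optimal: Novak→Task T1 (60 min), Santos→Task T5 (23 min), Osei→Task T3 (48 min), Quispe→Task T7 (33 min), Bakr→Task T2 (72 min) — total 60+23+48+33+72 = 236 min.
Row-greedy (each worker in turn takes its cheapest remaining task) gives 325 min, worse by 89.
Swapping Santos↔Novak (Santos→Task T1 89 min, Novak→Task T5 81 min) adds 87.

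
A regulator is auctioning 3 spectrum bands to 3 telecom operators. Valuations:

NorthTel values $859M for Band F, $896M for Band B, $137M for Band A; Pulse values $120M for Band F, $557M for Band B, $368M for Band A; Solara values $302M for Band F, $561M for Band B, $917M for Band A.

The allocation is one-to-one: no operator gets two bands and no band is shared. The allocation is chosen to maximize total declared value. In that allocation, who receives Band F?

NorthTel receives Band F.

Optimal: NorthTel→Band F ($859M), Pulse→Band B ($557M), Solara→Band A ($917M) — total 859+557+917 = $2333M.
Column-greedy (each band in turn goes to its best remaining operator) gives $1788M, worse by 545.
NorthTel's own top band is Band B ($896M), but forcing NorthTel→Band B and reassigning the rest optimally gives only $1933M — worse by 400.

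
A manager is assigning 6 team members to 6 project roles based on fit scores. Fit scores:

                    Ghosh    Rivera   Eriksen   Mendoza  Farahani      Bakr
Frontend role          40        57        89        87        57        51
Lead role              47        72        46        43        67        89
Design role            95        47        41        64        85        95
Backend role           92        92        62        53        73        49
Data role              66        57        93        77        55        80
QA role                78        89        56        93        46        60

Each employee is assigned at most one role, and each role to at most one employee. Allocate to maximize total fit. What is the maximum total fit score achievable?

Max total: 535 pts

Optimal: Ghosh→Backend role (92 pts), Rivera→QA role (89 pts), Eriksen→Data role (93 pts), Mendoza→Frontend role (87 pts), Farahani→Design role (85 pts), Bakr→Lead role (89 pts) — total 92+89+93+87+85+89 = 535 pts.
Next-best assignment: Ghosh→Design role, Rivera→QA role, Eriksen→Data role, Mendoza→Frontend role, Farahani→Backend role, Bakr→Lead role = 526 pts.
No other one-to-one assignment exceeds 535 pts.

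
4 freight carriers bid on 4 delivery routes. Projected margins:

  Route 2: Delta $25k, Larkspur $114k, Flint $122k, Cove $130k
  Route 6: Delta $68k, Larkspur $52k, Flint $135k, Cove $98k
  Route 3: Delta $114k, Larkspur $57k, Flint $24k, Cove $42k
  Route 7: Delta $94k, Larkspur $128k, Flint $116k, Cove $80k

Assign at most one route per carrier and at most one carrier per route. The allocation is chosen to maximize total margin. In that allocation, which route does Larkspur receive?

Larkspur receives Route 7.

Optimal: Delta→Route 3 ($114k), Larkspur→Route 7 ($128k), Flint→Route 6 ($135k), Cove→Route 2 ($130k) — total 114+128+135+130 = $507k.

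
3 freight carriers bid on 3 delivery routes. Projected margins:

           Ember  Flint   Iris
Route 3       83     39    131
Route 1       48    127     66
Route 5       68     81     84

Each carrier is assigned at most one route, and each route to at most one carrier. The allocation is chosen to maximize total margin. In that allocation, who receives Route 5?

Ember receives Route 5.

Optimal: Ember→Route 5 ($68k), Flint→Route 1 ($127k), Iris→Route 3 ($131k) — total 68+127+131 = $326k.
Row-greedy (each carrier in turn takes its best remaining route) gives $294k, worse by 32.
Ember's own top route is Route 3 ($83k), but forcing Ember→Route 3 and reassigning the rest optimally gives only $294k — worse by 32.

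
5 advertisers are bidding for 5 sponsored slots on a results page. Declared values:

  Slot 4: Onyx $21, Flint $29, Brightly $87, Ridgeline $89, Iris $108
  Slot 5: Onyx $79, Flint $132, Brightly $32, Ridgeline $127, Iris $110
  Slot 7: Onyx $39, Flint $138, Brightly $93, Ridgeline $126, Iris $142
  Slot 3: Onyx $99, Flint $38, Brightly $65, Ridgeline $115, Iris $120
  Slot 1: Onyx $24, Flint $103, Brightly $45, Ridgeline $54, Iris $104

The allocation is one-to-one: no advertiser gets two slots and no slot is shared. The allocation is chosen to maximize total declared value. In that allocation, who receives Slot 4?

Brightly receives Slot 4.

Optimal: Onyx→Slot 3 ($99), Flint→Slot 1 ($103), Brightly→Slot 4 ($87), Ridgeline→Slot 5 ($127), Iris→Slot 7 ($142) — total 99+103+87+127+142 = $558.
Swapping Onyx↔Flint (Onyx→Slot 1 $24, Flint→Slot 3 $38) loses 140.
Brightly's own top slot is Slot 7 ($93), but forcing Brightly→Slot 7 and reassigning the rest optimally gives only $530 — worse by 28.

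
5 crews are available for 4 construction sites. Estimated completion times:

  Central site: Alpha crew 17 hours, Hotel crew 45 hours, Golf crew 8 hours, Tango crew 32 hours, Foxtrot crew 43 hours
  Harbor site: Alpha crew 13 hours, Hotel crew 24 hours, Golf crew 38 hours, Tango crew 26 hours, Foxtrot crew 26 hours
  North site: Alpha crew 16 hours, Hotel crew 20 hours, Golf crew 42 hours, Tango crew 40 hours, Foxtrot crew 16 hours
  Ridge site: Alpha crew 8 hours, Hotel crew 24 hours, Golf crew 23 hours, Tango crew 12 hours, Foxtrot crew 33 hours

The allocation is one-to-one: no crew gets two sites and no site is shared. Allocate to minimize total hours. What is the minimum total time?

Minimum total: 49 hours

Optimal: Golf crew→Central site (8 hours), Alpha crew→Harbor site (13 hours), Foxtrot crew→North site (16 hours), Tango crew→Ridge site (12 hours) — total 8+13+16+12 = 49 hours.
Min-entry greedy (repeatedly take the single cheapest remaining cell) gives 56 hours, worse by 7.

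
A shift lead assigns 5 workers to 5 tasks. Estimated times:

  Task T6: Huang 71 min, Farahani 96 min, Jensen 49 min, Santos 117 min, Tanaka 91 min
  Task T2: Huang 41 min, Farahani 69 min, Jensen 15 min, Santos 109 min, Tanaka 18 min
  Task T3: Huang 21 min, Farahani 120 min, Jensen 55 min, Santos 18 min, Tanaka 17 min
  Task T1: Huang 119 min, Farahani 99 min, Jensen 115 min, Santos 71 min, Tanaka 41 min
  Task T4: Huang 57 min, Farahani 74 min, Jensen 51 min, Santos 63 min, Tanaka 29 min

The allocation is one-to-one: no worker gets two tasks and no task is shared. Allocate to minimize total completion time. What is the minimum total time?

Min total: 219 min

Optimal: Huang→Task T6 (71 min), Farahani→Task T4 (74 min), Jensen→Task T2 (15 min), Santos→Task T3 (18 min), Tanaka→Task T1 (41 min) — total 71+74+15+18+41 = 219 min.
Min-entry greedy (repeatedly take the single cheapest remaining cell) gives 256 min, worse by 37.
Swapping Jensen↔Farahani (Jensen→Task T4 51 min, Farahani→Task T2 69 min) adds 31.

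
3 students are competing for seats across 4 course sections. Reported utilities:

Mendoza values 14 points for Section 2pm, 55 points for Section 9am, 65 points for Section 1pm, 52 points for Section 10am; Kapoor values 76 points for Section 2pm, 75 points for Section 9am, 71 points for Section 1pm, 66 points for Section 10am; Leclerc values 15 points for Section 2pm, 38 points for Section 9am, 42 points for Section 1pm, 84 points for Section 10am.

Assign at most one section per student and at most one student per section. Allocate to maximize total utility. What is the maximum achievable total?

This is a one-to-one assignment (maximum-weight bipartite matching).
Optimal: Mendoza→Section 1pm (65 points), Kapoor→Section 2pm (76 points), Leclerc→Section 10am (84 points) — total 65+76+84 = 225 points.
Checked against all permutations: 225 points is optimal.

Maximum total: 225 points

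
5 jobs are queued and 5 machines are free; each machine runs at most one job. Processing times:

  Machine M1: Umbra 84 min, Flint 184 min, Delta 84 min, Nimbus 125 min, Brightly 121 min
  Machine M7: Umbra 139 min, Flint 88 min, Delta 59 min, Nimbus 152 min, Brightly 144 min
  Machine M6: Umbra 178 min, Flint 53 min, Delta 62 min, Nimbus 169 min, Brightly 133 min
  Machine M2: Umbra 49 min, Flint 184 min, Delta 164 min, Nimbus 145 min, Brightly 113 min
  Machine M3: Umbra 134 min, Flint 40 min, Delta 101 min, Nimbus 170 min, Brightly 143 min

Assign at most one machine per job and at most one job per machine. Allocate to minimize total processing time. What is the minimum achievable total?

This is a one-to-one assignment (minimum-cost bipartite matching).
Optimal: Umbra→Machine M2 (49 min), Flint→Machine M3 (40 min), Delta→Machine M7 (59 min), Nimbus→Machine M1 (125 min), Brightly→Machine M6 (133 min) — total 49+40+59+125+133 = 406 min.
Min-entry greedy (repeatedly take the single cheapest remaining cell) gives 438 min, worse by 32.
Next-best assignment: Umbra→Machine M2, Flint→Machine M3, Delta→Machine M6, Nimbus→Machine M1, Brightly→Machine M7 = 420 min.
Swapping Brightly↔Flint (Brightly→Machine M3 143 min, Flint→Machine M6 53 min) adds 23.

Min total: 406 min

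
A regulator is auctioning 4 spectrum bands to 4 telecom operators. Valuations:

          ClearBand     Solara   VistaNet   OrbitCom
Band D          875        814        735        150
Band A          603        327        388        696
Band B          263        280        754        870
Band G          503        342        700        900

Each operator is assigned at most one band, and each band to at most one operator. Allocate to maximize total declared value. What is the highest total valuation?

This is the linear assignment problem.
Optimal: ClearBand→Band A ($603M), Solara→Band D ($814M), VistaNet→Band B ($754M), OrbitCom→Band G ($900M) — total 603+814+754+900 = $3071M.
Max-entry greedy (repeatedly take the single best remaining cell) gives $2856M, worse by 215.
Next-best assignment: ClearBand→Band A, Solara→Band D, VistaNet→Band G, OrbitCom→Band B = $2987M.

Maximum total: $3071M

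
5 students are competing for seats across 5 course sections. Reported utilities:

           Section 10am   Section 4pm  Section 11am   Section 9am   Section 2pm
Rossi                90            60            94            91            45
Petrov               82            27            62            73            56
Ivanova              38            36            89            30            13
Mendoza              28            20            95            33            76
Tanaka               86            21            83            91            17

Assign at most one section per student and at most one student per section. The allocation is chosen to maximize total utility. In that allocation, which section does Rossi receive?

Optimal: Rossi→Section 4pm (60 points), Petrov→Section 10am (82 points), Ivanova→Section 11am (89 points), Mendoza→Section 2pm (76 points), Tanaka→Section 9am (91 points) — total 60+82+89+76+91 = 398 points.
Column-greedy (each section in turn goes to its best remaining student) gives 368 points, worse by 30.
Swapping Petrov↔Tanaka (Petrov→Section 9am 73 points, Tanaka→Section 10am 86 points) loses 14.
Rossi's own top section is Section 11am (94 points), but forcing Rossi→Section 11am and reassigning the rest optimally gives only 379 points — worse by 19.

Rossi receives Section 4pm.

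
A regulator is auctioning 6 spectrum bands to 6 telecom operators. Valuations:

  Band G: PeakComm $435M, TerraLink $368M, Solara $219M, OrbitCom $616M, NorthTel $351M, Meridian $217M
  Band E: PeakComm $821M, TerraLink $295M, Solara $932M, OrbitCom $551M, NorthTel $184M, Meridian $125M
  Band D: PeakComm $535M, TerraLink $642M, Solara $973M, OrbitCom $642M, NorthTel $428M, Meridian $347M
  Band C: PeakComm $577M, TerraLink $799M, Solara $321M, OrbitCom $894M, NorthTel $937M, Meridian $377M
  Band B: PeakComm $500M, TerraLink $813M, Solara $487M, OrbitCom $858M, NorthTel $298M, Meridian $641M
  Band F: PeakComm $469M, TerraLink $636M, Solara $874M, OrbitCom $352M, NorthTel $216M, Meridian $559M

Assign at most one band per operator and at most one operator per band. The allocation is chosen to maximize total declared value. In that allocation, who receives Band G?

Treat this as an assignment problem: match each operator to one band.
Optimal: PeakComm→Band E ($821M), TerraLink→Band B ($813M), Solara→Band D ($973M), OrbitCom→Band G ($616M), NorthTel→Band C ($937M), Meridian→Band F ($559M) — total 821+813+973+616+937+559 = $4719M.
Row-greedy (each operator in turn takes its best remaining band) gives $4411M, worse by 308.
OrbitCom's own top band is Band C ($894M), but forcing OrbitCom→Band C and reassigning the rest optimally gives only $4411M — worse by 308.

OrbitCom receives Band G.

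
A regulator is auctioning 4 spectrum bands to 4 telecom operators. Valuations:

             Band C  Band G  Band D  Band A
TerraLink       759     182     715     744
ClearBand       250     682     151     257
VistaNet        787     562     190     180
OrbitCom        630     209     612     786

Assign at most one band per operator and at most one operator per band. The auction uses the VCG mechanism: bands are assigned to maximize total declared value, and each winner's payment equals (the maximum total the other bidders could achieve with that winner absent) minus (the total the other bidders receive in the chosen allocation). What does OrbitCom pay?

Efficient allocation: TerraLink→Band D ($715M), ClearBand→Band G ($682M), VistaNet→Band C ($787M), OrbitCom→Band A ($786M); total welfare W = $2970M.
OrbitCom receives Band A at value $786M, so the others get W − 786 = $2184M.
Without OrbitCom: best allocation of the remaining 3 bidders over all 4 bands is TerraLink→Band A ($744M), ClearBand→Band G ($682M), VistaNet→Band C ($787M), total $2213M.
VCG payment = (others' best without OrbitCom) − (others' welfare with OrbitCom) = 2213 − 2184 = $29M.

OrbitCom pays $29M.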